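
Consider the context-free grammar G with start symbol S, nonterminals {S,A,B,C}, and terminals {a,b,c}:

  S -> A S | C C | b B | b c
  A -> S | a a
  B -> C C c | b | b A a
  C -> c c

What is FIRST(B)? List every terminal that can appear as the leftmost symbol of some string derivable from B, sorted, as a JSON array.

Compute FIRST by fixpoint:
[1]
  A via A→a a: +{a}
  B via B→b: +{b}
  C via C→c c: +{c}
  S via S→A S: +{a}
  S via S→C C: +{c}
  S via S→b B: +{b}
  FIRST(S)={a,b,c}  FIRST(A)={a}  FIRST(B)={b}  FIRST(C)={c}
[2]
  A via A→S: +{b,c}
  B via B→C C c: +{c}
  FIRST(S)={a,b,c}  FIRST(A)={a,b,c}  FIRST(B)={b,c}  FIRST(C)={c}
[3] (stable)
  FIRST(S)={a,b,c}  FIRST(A)={a,b,c}  FIRST(B)={b,c}  FIRST(C)={c}

FIRST(B) = ["b", "c"]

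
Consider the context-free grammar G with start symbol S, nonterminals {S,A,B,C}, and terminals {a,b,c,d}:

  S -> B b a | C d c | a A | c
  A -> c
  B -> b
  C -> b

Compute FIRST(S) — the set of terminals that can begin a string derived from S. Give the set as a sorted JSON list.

FIRST sets, iterate to fixpoint:
[1]
  A via A→c: +{c}
  B via B→b: +{b}
  C via C→b: +{b}
  S via S→B b a: +{b}
  S via S→a A: +{a}
  S via S→c: +{c}
  FIRST[S]={a,b,c}  FIRST[A]={c}  FIRST[B]={b}  FIRST[C]={b}
[2] done
  FIRST[S]={a,b,c}  FIRST[A]={c}  FIRST[B]={b}  FIRST[C]={b}

FIRST(S) = ["a", "b", "c"]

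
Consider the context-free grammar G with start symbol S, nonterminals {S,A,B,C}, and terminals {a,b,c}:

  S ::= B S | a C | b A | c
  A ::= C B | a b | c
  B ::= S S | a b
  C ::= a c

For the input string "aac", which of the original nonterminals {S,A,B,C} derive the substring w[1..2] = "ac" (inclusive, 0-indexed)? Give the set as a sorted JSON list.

CNF form of G:
  S -> B S | T0 C | T1 A | c
  A -> C B | T0 T1 | c
  B -> S S | T0 T1
  C -> T0 T2
  T0 -> a
  T1 -> b
  T2 -> c

Fill CYK table bottom-up, restricted to cells inside w[1..2]:
  [1..1]={T0}  "a"  orig:{}
  [2..2]={A,S,T2}  "c"  orig:{A,S}
  [1..2]={C}  "ac"

Original NTs in T[1,2] deriving "ac": ["C"]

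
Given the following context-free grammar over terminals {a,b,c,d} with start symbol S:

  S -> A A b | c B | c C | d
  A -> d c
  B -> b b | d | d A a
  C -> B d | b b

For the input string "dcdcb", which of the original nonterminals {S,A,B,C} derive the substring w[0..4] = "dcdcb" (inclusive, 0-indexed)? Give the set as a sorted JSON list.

CNF form of G:
  S -> A X5 | T1 B | T1 C | d
  A -> T0 T1
  B -> T0 X4 | T2 T2 | d
  C -> B T0 | T2 T2
  T0 -> d
  T1 -> c
  T2 -> b
  T3 -> a
  X4 -> A T3
  X5 -> A T2

Fill CYK table bottom-up (cells [i..j] with 0 ≤ i ≤ j ≤ 4 only):
  T[0,0] 'd' = {B,S,T0}  orig:{B,S}
  T[1,1] 'c' = {T1}  orig:{}
  T[2,2] 'd' = {B,S,T0}  orig:{B,S}
  T[3,3] 'c' = {T1}  orig:{}
  T[4,4] 'b' = {T2}  orig:{}
  T[0,1] 'dc' = {A}
  T[1,2] 'cd' = {S}
  T[2,3] 'dc' = {A}
  T[3,4] 'cb' = ∅
  T[0,2] 'dcd' = ∅
  T[1,3] 'cdc' = ∅
  T[2,4] 'dcb' = {X5}  orig:{}
  T[0,3] 'dcdc' = ∅
  T[1,4] 'cdcb' = ∅
  T[0,4] 'dcdcb' = {S}

Original NTs in T[0,4] deriving "dcdcb": ["S"]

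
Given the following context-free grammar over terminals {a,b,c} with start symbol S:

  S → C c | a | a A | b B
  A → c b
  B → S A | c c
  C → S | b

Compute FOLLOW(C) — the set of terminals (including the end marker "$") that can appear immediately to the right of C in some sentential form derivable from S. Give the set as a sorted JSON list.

FIRST sets, iterate to fixpoint:
iter 1:
  A via A→c b: +{c}
  B via B→c c: +{c}
  C via C→b: +{b}
  S via S→C c: +{b}
  S via S→a: +{a}
  FIRST(S)={a,b}  FIRST(A)={c}  FIRST(B)={c}  FIRST(C)={b}
iter 2:
  B via B→S A: +{a,b}
  C via C→S: +{a}
  FIRST(S)={a,b}  FIRST(A)={c}  FIRST(B)={a,b,c}  FIRST(C)={a,b}
iter 3: (no change)
  FIRST(S)={a,b}  FIRST(A)={c}  FIRST(B)={a,b,c}  FIRST(C)={a,b}

Compute FOLLOW by fixpoint:
FOLLOW(S) := {$}
iter 1:
  B→S A: FOLLOW(S) ⊇ FIRST(A) = {c}; new: +{c}
  S→C c: FOLLOW(C) ⊇ FIRST(c) = {c}; new: +{c}
  S→a A: FOLLOW(A) ⊇ FOLLOW(S) ⊇ {$,c}; new: +{$,c}
  S→b B: FOLLOW(B) ⊇ FOLLOW(S) ⊇ {$,c}; new: +{$,c}
  FOLLOW[S]={$,c}  FOLLOW[A]={$,c}  FOLLOW[B]={$,c}  FOLLOW[C]={c}
iter 2: (stable)
  FOLLOW[S]={$,c}  FOLLOW[A]={$,c}  FOLLOW[B]={$,c}  FOLLOW[C]={c}

FOLLOW(C) = ["c"]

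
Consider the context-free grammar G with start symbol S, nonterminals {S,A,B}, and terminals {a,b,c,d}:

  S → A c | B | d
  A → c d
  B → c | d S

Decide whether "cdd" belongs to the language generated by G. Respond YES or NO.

Convert to CNF:
  S -> A T0 | T1 S | c | d
  A -> T0 T1
  B -> T1 S | c
  T0 -> c
  T1 -> d

CYK table (by increasing span):
  T[0,0] 'c' = {B,S,T0}  orig:{B,S}
  T[1,1] 'd' = {S,T1}  orig:{S}
  T[2,2] 'd' = {S,T1}  orig:{S}
  T[0,1] 'cd' = {A}
  T[1,2] 'dd' = {B,S}
  T[0,2] 'cdd' = ∅

S ∉ T[0,2] ⇒ NO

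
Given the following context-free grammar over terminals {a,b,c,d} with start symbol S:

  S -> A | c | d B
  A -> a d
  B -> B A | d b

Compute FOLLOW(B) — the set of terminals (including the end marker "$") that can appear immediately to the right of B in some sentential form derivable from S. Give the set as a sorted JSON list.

Compute FIRST by fixpoint:
iter 1:
  A via A→a d: +{a}
  B via B→d b: +{d}
  S via S→A: +{a}
  S via S→c: +{c}
  S via S→d B: +{d}
  FIRST[S]={a,c,d}  FIRST[A]={a}  FIRST[B]={d}
iter 2: — fixpoint
  FIRST[S]={a,c,d}  FIRST[A]={a}  FIRST[B]={d}

Compute FOLLOW by fixpoint:
seed FOLLOW(S) with $
iter 1:
  B→B A: FOLLOW(B) ⊇ FIRST(A) = {a}; new: +{a}
  B→B A: FOLLOW(A) ⊇ FOLLOW(B) ⊇ {a}; new: +{a}
  S→A: FOLLOW(A) ⊇ FOLLOW(S) ⊇ {$}; new: +{$}
  S→d B: FOLLOW(B) ⊇ FOLLOW(S) ⊇ {$}; new: +{$}
  FOLLOW(S)={$}  FOLLOW(A)={$,a}  FOLLOW(B)={$,a}
iter 2: — fixpoint
  FOLLOW(S)={$}  FOLLOW(A)={$,a}  FOLLOW(B)={$,a}

FOLLOW(B) = ["$", "a"]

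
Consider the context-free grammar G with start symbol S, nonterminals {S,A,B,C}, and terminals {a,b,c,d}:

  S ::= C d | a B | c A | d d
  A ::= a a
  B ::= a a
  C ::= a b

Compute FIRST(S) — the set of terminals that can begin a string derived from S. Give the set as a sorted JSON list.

FIRST iteration:
iter 1:
  A via A→a a: +{a}
  B via B→a a: +{a}
  C via C→a b: +{a}
  S via S→C d: +{a}
  S via S→c A: +{c}
  S via S→d d: +{d}
  FIRST[S]={a,c,d}  FIRST[A]={a}  FIRST[B]={a}  FIRST[C]={a}
iter 2: — fixpoint
  FIRST[S]={a,c,d}  FIRST[A]={a}  FIRST[B]={a}  FIRST[C]={a}

FIRST(S) = ["a", "c", "d"]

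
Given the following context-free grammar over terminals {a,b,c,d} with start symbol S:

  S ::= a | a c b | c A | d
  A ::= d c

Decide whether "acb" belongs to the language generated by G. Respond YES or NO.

CNF form of G:
  S -> T1 A | T2 X4 | a | d
  A -> T0 T1
  T0 -> d
  T1 -> c
  T2 -> a
  T3 -> b
  X4 -> T1 T3

CYK table (by increasing span):
  [0..0]={S,T2}  "a"  orig:{S}
  [1..1]={T1}  "c"  orig:{}
  [2..2]={T3}  "b"  orig:{}
  [0..1]=∅  "ac"
  [1..2]={X4}  "cb"  orig:{}
  [0..2]={S}  "acb"

S ∈ T[0,2] ⇒ YES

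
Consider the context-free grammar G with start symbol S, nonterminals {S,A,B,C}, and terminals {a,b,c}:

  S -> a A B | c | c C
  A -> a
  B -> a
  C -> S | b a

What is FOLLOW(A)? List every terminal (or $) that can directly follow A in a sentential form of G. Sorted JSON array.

FIRST sets, iterate to fixpoint:
round 1:
  A via A→a: +{a}
  B via B→a: +{a}
  C via C→b a: +{b}
  S via S→a A B: +{a}
  S via S→c: +{c}
  S: {a,c}  A: {a}  B: {a}  C: {b}
round 2:
  C via C→S: +{a,c}
  S: {a,c}  A: {a}  B: {a}  C: {a,b,c}
round 3: — fixpoint
  S: {a,c}  A: {a}  B: {a}  C: {a,b,c}

FOLLOW sets:
initialize: $ ∈ FOLLOW(S)
round 1:
  S→a A B: FOLLOW(A) ⊇ FIRST(B) = {a}; new: +{a}
  S→a A B: FOLLOW(B) ⊇ FOLLOW(S) ⊇ {$}; new: +{$}
  S→c C: FOLLOW(C) ⊇ FOLLOW(S) ⊇ {$}; new: +{$}
  S: {$}  A: {a}  B: {$}  C: {$}
round 2: done
  S: {$}  A: {a}  B: {$}  C: {$}

FOLLOW(A) = ["a"]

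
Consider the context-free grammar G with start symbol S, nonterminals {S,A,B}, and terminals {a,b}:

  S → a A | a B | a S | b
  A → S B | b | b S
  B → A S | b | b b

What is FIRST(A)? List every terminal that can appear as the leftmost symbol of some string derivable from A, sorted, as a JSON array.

FIRST iteration:
iter 1:
  A via A→b: +{b}
  B via B→A S: +{b}
  S via S→a A: +{a}
  S via S→b: +{b}
  FIRST(S)={a,b}  FIRST(A)={b}  FIRST(B)={b}
iter 2:
  A via A→S B: +{a}
  B via B→A S: +{a}
  FIRST(S)={a,b}  FIRST(A)={a,b}  FIRST(B)={a,b}
iter 3: — fixpoint
  FIRST(S)={a,b}  FIRST(A)={a,b}  FIRST(B)={a,b}

FIRST(A) = ["a", "b"]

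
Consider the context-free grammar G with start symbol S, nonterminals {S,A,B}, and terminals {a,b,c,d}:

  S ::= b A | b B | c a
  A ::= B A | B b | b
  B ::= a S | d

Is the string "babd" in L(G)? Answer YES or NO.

Convert to CNF:
  S -> T0 A | T0 B | T2 T1
  A -> B A | B T0 | b
  B -> T1 S | d
  T0 -> b
  T1 -> a
  T2 -> c

CYK fill:
  [0..0]={A,T0}  "b"  orig:{A}
  [1..1]={T1}  "a"  orig:{}
  [2..2]={A,T0}  "b"  orig:{A}
  [3..3]={B}  "d"
  [0..1]=∅  "ba"
  [1..2]=∅  "ab"
  [2..3]={S}  "bd"
  [0..2]=∅  "bab"
  [1..3]={B}  "abd"
  [0..3]={S}  "babd"

S ∈ T[0,3] ⇒ YES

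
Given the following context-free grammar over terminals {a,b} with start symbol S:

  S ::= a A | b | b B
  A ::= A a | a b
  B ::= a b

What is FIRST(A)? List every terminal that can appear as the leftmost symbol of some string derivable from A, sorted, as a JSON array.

Compute FIRST by fixpoint:
iter 1:
  A via A→a b: +{a}
  B via B→a b: +{a}
  S via S→a A: +{a}
  S via S→b: +{b}
  FIRST(S)={a,b}  FIRST(A)={a}  FIRST(B)={a}
iter 2: — fixpoint
  FIRST(S)={a,b}  FIRST(A)={a}  FIRST(B)={a}

FIRST(A) = ["a"]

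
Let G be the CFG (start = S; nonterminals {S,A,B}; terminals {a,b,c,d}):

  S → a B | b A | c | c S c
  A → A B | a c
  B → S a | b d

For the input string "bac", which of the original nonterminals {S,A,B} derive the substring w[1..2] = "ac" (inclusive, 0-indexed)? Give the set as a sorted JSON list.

CNF form of G:
  S -> T0 B | T1 X4 | T2 A | c
  A -> A B | T0 T1
  B -> S T0 | T2 T3
  T0 -> a
  T1 -> c
  T2 -> b
  T3 -> d
  X4 -> S T1

CYK fill — only the sub-triangle for w[1..2]:
  T[1,1] 'a' = {T0}  orig:{}
  T[2,2] 'c' = {S,T1}  orig:{S}
  T[1,2] 'ac' = {A}

Original NTs in T[1,2] deriving "ac": ["A"]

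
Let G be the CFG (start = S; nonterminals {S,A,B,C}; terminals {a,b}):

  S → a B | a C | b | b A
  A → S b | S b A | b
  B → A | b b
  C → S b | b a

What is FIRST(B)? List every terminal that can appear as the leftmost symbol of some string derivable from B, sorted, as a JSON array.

Compute FIRST by fixpoint:
[1]
  A via A→b: +{b}
  B via B→A: +{b}
  C via C→b a: +{b}
  S via S→a B: +{a}
  S via S→b: +{b}
  FIRST[S]={a,b}  FIRST[A]={b}  FIRST[B]={b}  FIRST[C]={b}
[2]
  A via A→S b: +{a}
  B via B→A: +{a}
  C via C→S b: +{a}
  FIRST[S]={a,b}  FIRST[A]={a,b}  FIRST[B]={a,b}  FIRST[C]={a,b}
[3] (no change)
  FIRST[S]={a,b}  FIRST[A]={a,b}  FIRST[B]={a,b}  FIRST[C]={a,b}

FIRST(B) = ["a", "b"]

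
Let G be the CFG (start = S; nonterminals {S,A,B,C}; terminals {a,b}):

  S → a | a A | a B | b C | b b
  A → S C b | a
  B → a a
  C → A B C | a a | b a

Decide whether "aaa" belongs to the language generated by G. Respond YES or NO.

CNF form of G:
  S -> T0 C | T0 T0 | T1 A | T1 B | a
  A -> S X2 | a
  B -> T1 T1
  C -> A X3 | T0 T1 | T1 T1
  T0 -> b
  T1 -> a
  X2 -> C T0
  X3 -> B C

Fill CYK table bottom-up:
  T[0,0] 'a' = {A,S,T1}  orig:{A,S}
  T[1,1] 'a' = {A,S,T1}  orig:{A,S}
  T[2,2] 'a' = {A,S,T1}  orig:{A,S}
  T[0,1] 'aa' = {B,C,S}
  T[1,2] 'aa' = {B,C,S}
  T[0,2] 'aaa' = {S}

S ∈ T[0,2] ⇒ YES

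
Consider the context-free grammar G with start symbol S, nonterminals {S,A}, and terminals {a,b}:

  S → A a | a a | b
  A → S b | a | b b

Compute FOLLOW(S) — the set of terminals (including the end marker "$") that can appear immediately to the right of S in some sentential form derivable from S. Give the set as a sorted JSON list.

Compute FIRST by fixpoint:
[1]
  A via A→a: +{a}
  A via A→b b: +{b}
  S via S→A a: +{a,b}
  FIRST[S]={a,b}  FIRST[A]={a,b}
[2] (no change)
  FIRST[S]={a,b}  FIRST[A]={a,b}

FOLLOW sets:
initialize: $ ∈ FOLLOW(S)
[1]
  A→S b: FOLLOW(S) ⊇ FIRST(b) = {b}; new: +{b}
  S→A a: FOLLOW(A) ⊇ FIRST(a) = {a}; new: +{a}
  FOLLOW[S]={$,b}  FOLLOW[A]={a}
[2] (stable)
  FOLLOW[S]={$,b}  FOLLOW[A]={a}

FOLLOW(S) = ["$", "b"]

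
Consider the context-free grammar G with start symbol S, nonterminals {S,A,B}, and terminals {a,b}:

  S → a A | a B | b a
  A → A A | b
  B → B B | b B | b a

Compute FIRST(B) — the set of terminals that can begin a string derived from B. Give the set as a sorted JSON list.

Compute FIRST by fixpoint:
iter 1:
  A via A→b: +{b}
  B via B→b B: +{b}
  S via S→a A: +{a}
  S via S→b a: +{b}
  S: {a,b}  A: {b}  B: {b}
iter 2: (stable)
  S: {a,b}  A: {b}  B: {b}

FIRST(B) = ["b"]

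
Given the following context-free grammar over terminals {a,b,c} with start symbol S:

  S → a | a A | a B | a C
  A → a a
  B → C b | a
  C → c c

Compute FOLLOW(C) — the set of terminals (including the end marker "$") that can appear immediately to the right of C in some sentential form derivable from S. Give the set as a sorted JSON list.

Compute FIRST by fixpoint:
iter 1:
  A via A→a a: +{a}
  B via B→a: +{a}
  C via C→c c: +{c}
  S via S→a: +{a}
  FIRST(S)={a}  FIRST(A)={a}  FIRST(B)={a}  FIRST(C)={c}
iter 2:
  B via B→C b: +{c}
  FIRST(S)={a}  FIRST(A)={a}  FIRST(B)={a,c}  FIRST(C)={c}
iter 3: — fixpoint
  FIRST(S)={a}  FIRST(A)={a}  FIRST(B)={a,c}  FIRST(C)={c}

Compute FOLLOW by fixpoint:
FOLLOW(S) := {$}
iter 1:
  B→C b: FOLLOW(C) ⊇ FIRST(b) = {b}; new: +{b}
  S→a A: FOLLOW(A) ⊇ FOLLOW(S) ⊇ {$}; new: +{$}
  S→a B: FOLLOW(B) ⊇ FOLLOW(S) ⊇ {$}; new: +{$}
  S→a C: FOLLOW(C) ⊇ FOLLOW(S) ⊇ {$}; new: +{$}
  FOLLOW(S)={$}  FOLLOW(A)={$}  FOLLOW(B)={$}  FOLLOW(C)={$,b}
iter 2: — fixpoint
  FOLLOW(S)={$}  FOLLOW(A)={$}  FOLLOW(B)={$}  FOLLOW(C)={$,b}

FOLLOW(C) = ["$", "b"]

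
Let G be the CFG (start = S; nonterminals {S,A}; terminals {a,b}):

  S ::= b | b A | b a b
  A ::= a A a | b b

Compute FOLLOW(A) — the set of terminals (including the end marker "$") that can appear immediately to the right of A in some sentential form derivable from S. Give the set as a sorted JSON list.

Compute FIRST by fixpoint:
round 1:
  A via A→a A a: +{a}
  A via A→b b: +{b}
  S via S→b: +{b}
  S: {b}  A: {a,b}
round 2: (stable)
  S: {b}  A: {a,b}

Compute FOLLOW by fixpoint:
seed FOLLOW(S) with $
pass 1:
  A→a A a: FOLLOW(A) ⊇ FIRST(a) = {a}; new: +{a}
  S→b A: FOLLOW(A) ⊇ FOLLOW(S) ⊇ {$}; new: +{$}
  S: {$}  A: {$,a}
pass 2: (stable)
  S: {$}  A: {$,a}

FOLLOW(A) = ["$", "a"]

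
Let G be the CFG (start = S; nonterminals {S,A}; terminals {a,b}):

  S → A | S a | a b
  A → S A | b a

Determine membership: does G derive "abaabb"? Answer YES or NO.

CNF form of G:
  S -> S A | S T1 | T0 T1 | T1 T0
  A -> S A | T0 T1
  T0 -> b
  T1 -> a

CYK table (by increasing span):
  [0..0]={T1}  "a"  orig:{}
  [1..1]={T0}  "b"  orig:{}
  [2..2]={T1}  "a"  orig:{}
  [3..3]={T1}  "a"  orig:{}
  [4..4]={T0}  "b"  orig:{}
  [5..5]={T0}  "b"  orig:{}
  [0..1]={S}  "ab"
  [1..2]={A,S}  "ba"
  [2..3]=∅  "aa"
  [3..4]={S}  "ab"
  [4..5]=∅  "bb"
  [0..2]={S}  "aba"
  [1..3]={S}  "baa"
  [2..4]=∅  "aab"
  [3..5]=∅  "abb"
  [0..3]={S}  "abaa"
  [1..4]=∅  "baab"
  [2..5]=∅  "aabb"
  [0..4]=∅  "abaab"
  [1..5]=∅  "baabb"
  [0..5]=∅  "abaabb"

S ∉ T[0,5] ⇒ NO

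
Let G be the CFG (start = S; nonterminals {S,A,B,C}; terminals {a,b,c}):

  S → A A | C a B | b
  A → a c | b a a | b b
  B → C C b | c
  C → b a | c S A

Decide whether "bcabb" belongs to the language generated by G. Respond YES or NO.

Convert to CNF:
  S -> A A | C X6 | b
  A -> T0 T1 | T2 T2 | T2 X3
  B -> C X4 | c
  C -> T1 X5 | T2 T0
  T0 -> a
  T1 -> c
  T2 -> b
  X3 -> T0 T0
  X4 -> C T2
  X5 -> S A
  X6 -> T0 B

CYK table (by increasing span):
  T[0,0] 'b' = {S,T2}  orig:{S}
  T[1,1] 'c' = {B,T1}  orig:{B}
  T[2,2] 'a' = {T0}  orig:{}
  T[3,3] 'b' = {S,T2}  orig:{S}
  T[4,4] 'b' = {S,T2}  orig:{S}
  T[0,1] 'bc' = ∅
  T[1,2] 'ca' = ∅
  T[2,3] 'ab' = ∅
  T[3,4] 'bb' = {A}
  T[0,2] 'bca' = ∅
  T[1,3] 'cab' = ∅
  T[2,4] 'abb' = ∅
  T[0,3] 'bcab' = ∅
  T[1,4] 'cabb' = ∅
  T[0,4] 'bcabb' = ∅

S ∉ T[0,4] ⇒ NO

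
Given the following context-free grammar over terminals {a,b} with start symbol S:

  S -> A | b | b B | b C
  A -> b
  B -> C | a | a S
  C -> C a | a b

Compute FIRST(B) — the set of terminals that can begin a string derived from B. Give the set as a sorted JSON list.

Compute FIRST by fixpoint:
round 1:
  A via A→b: +{b}
  B via B→a: +{a}
  C via C→a b: +{a}
  S via S→A: +{b}
  FIRST(S)={b}  FIRST(A)={b}  FIRST(B)={a}  FIRST(C)={a}
round 2: (no change)
  FIRST(S)={b}  FIRST(A)={b}  FIRST(B)={a}  FIRST(C)={a}

FIRST(B) = ["a"]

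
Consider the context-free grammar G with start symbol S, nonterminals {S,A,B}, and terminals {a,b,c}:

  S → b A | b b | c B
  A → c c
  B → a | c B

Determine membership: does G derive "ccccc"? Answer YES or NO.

Convert to CNF:
  S -> T0 B | T1 A | T1 T1
  A -> T0 T0
  B -> T0 B | a
  T0 -> c
  T1 -> b

Fill CYK table bottom-up:
  [0..0]={T0}  "c"  orig:{}
  [1..1]={T0}  "c"  orig:{}
  [2..2]={T0}  "c"  orig:{}
  [3..3]={T0}  "c"  orig:{}
  [4..4]={T0}  "c"  orig:{}
  [0..1]={A}  "cc"
  [1..2]={A}  "cc"
  [2..3]={A}  "cc"
  [3..4]={A}  "cc"
  [0..2]=∅  "ccc"
  [1..3]=∅  "ccc"
  [2..4]=∅  "ccc"
  [0..3]=∅  "cccc"
  [1..4]=∅  "cccc"
  [0..4]=∅  "ccccc"

S ∉ T[0,4] ⇒ NO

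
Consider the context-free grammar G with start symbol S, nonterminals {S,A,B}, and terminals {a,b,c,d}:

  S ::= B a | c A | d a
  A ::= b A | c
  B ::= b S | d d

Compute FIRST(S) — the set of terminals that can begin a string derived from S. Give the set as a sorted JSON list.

FIRST iteration:
pass 1:
  A via A→b A: +{b}
  A via A→c: +{c}
  B via B→b S: +{b}
  B via B→d d: +{d}
  S via S→B a: +{b,d}
  S via S→c A: +{c}
  S: {b,c,d}  A: {b,c}  B: {b,d}
pass 2: (no change)
  S: {b,c,d}  A: {b,c}  B: {b,d}

FIRST(S) = ["b", "c", "d"]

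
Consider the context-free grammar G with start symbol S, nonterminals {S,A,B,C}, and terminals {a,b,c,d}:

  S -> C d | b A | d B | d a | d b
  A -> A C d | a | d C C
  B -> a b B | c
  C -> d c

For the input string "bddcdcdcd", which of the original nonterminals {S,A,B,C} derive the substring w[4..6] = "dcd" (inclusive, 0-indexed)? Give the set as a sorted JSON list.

Convert to CNF:
  S -> C T0 | T0 B | T0 T1 | T0 T2 | T2 A
  A -> A X4 | T0 X5 | a
  B -> T1 X6 | c
  C -> T0 T3
  T0 -> d
  T1 -> a
  T2 -> b
  T3 -> c
  X4 -> C T0
  X5 -> C C
  X6 -> T2 B

Fill CYK table bottom-up, restricted to cells inside w[4..6]:
  cell(4,4) d: {T0}  orig:{}
  cell(5,5) c: {B,T3}  orig:{B}
  cell(6,6) d: {T0}  orig:{}
  cell(4,5) dc: {C,S}
  cell(5,6) cd: ∅
  cell(4,6) dcd: {S,X4}  orig:{S}

Original NTs in T[4,6] deriving "dcd": ["S"]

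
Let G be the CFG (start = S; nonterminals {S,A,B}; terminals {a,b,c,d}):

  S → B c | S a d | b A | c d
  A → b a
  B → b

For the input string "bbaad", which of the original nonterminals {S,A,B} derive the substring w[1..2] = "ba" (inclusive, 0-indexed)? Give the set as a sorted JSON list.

CNF form of G:
  S -> B T2 | S X4 | T0 A | T2 T3
  A -> T0 T1
  B -> b
  T0 -> b
  T1 -> a
  T2 -> c
  T3 -> d
  X4 -> T1 T3

CYK table (by increasing span), restricted to cells inside w[1..2]:
  T[1,1] 'b' = {B,T0}  orig:{B}
  T[2,2] 'a' = {T1}  orig:{}
  T[1,2] 'ba' = {A}

Original NTs in T[1,2] deriving "ba": ["A"]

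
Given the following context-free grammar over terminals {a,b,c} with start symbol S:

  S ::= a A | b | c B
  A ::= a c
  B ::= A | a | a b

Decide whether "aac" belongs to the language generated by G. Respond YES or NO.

Convert to CNF:
  S -> T0 A | T1 B | b
  A -> T0 T1
  B -> T0 T1 | T0 T2 | a
  T0 -> a
  T1 -> c
  T2 -> b

CYK table (by increasing span):
  T[0,0] 'a' = {B,T0}  orig:{B}
  T[1,1] 'a' = {B,T0}  orig:{B}
  T[2,2] 'c' = {T1}  orig:{}
  T[0,1] 'aa' = ∅
  T[1,2] 'ac' = {A,B}
  T[0,2] 'aac' = {S}

S ∈ T[0,2] ⇒ YES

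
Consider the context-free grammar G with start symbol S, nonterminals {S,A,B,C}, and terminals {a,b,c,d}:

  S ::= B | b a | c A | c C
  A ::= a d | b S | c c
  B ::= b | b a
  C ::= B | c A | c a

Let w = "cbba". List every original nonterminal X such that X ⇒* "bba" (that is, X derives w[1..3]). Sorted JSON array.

Convert to CNF:
  S -> T2 T0 | T3 A | T3 C | b
  A -> T0 T1 | T2 S | T3 T3
  B -> T2 T0 | b
  C -> T2 T0 | T3 A | T3 T0 | b
  T0 -> a
  T1 -> d
  T2 -> b
  T3 -> c

CYK table (by increasing span), restricted to cells inside w[1..3]:
  cell(1,1) b: {B,C,S,T2}  orig:{B,C,S}
  cell(2,2) b: {B,C,S,T2}  orig:{B,C,S}
  cell(3,3) a: {T0}  orig:{}
  cell(1,2) bb: {A}
  cell(2,3) ba: {B,C,S}
  cell(1,3) bba: {A}

Original NTs in T[1,3] deriving "bba": ["A"]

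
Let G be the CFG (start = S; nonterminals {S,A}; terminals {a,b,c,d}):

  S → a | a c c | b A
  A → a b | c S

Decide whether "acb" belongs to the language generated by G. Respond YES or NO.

CNF form of G:
  S -> T0 X3 | T1 A | a
  A -> T0 T1 | T2 S
  T0 -> a
  T1 -> b
  T2 -> c
  X3 -> T2 T2

CYK table (by increasing span):
  T[0,0] 'a' = {S,T0}  orig:{S}
  T[1,1] 'c' = {T2}  orig:{}
  T[2,2] 'b' = {T1}  orig:{}
  T[0,1] 'ac' = ∅
  T[1,2] 'cb' = ∅
  T[0,2] 'acb' = ∅

S ∉ T[0,2] ⇒ NO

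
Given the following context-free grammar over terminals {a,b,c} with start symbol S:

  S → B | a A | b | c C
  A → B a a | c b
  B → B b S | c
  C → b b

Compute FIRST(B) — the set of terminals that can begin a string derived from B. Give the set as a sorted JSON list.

FIRST sets, iterate to fixpoint:
[1]
  A via A→c b: +{c}
  B via B→c: +{c}
  C via C→b b: +{b}
  S via S→B: +{c}
  S via S→a A: +{a}
  S via S→b: +{b}
  S: {a,b,c}  A: {c}  B: {c}  C: {b}
[2] — fixpoint
  S: {a,b,c}  A: {c}  B: {c}  C: {b}

FIRST(B) = ["c"]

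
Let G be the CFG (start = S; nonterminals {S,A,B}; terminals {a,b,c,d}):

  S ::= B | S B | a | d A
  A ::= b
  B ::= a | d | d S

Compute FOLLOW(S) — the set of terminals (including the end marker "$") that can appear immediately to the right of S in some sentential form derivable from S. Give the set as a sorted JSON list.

FIRST iteration:
iter 1:
  A via A→b: +{b}
  B via B→a: +{a}
  B via B→d: +{d}
  S via S→B: +{a,d}
  S: {a,d}  A: {b}  B: {a,d}
iter 2: done
  S: {a,d}  A: {b}  B: {a,d}

FOLLOW sets:
seed FOLLOW(S) with $
pass 1:
  S→B: FOLLOW(B) ⊇ FOLLOW(S) ⊇ {$}; new: +{$}
  S→S B: FOLLOW(S) ⊇ FIRST(B) = {a,d}; new: +{a,d}
  S→S B: FOLLOW(B) ⊇ FOLLOW(S) ⊇ {$,a,d}; new: +{a,d}
  S→d A: FOLLOW(A) ⊇ FOLLOW(S) ⊇ {$,a,d}; new: +{$,a,d}
  FOLLOW[S]={$,a,d}  FOLLOW[A]={$,a,d}  FOLLOW[B]={$,a,d}
pass 2: — fixpoint
  FOLLOW[S]={$,a,d}  FOLLOW[A]={$,a,d}  FOLLOW[B]={$,a,d}

FOLLOW(S) = ["$", "a", "d"]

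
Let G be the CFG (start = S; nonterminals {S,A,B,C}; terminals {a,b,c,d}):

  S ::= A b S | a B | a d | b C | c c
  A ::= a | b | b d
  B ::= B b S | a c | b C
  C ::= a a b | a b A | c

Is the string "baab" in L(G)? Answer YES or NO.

Convert to CNF:
  S -> A X7 | T0 C | T2 B | T2 T1 | T3 T3
  A -> T0 T1 | a | b
  B -> B X4 | T0 C | T2 T3
  C -> T2 X5 | T2 X6 | c
  T0 -> b
  T1 -> d
  T2 -> a
  T3 -> c
  X4 -> T0 S
  X5 -> T2 T0
  X6 -> T0 A
  X7 -> T0 S

CYK table (by increasing span):
  T[0,0] 'b' = {A,T0}  orig:{A}
  T[1,1] 'a' = {A,T2}  orig:{A}
  T[2,2] 'a' = {A,T2}  orig:{A}
  T[3,3] 'b' = {A,T0}  orig:{A}
  T[0,1] 'ba' = {X6}  orig:{}
  T[1,2] 'aa' = ∅
  T[2,3] 'ab' = {X5}  orig:{}
  T[0,2] 'baa' = ∅
  T[1,3] 'aab' = {C}
  T[0,3] 'baab' = {B,S}

S ∈ T[0,3] ⇒ YES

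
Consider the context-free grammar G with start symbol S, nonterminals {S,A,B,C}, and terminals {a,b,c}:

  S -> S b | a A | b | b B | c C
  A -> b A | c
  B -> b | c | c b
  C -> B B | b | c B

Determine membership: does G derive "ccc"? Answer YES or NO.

CNF form of G:
  S -> S T0 | T0 B | T1 C | T2 A | b
  A -> T0 A | c
  B -> T1 T0 | b | c
  C -> B B | T1 B | b
  T0 -> b
  T1 -> c
  T2 -> a

Fill CYK table bottom-up:
  T[0,0] 'c' = {A,B,T1}  orig:{A,B}
  T[1,1] 'c' = {A,B,T1}  orig:{A,B}
  T[2,2] 'c' = {A,B,T1}  orig:{A,B}
  T[0,1] 'cc' = {C}
  T[1,2] 'cc' = {C}
  T[0,2] 'ccc' = {S}

S ∈ T[0,2] ⇒ YES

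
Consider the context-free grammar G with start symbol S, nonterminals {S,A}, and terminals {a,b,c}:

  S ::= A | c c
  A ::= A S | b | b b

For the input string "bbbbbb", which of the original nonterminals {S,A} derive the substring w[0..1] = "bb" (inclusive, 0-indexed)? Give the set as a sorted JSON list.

Convert to CNF:
  S -> A S | T0 T0 | T1 T1 | b
  A -> A S | T0 T0 | b
  T0 -> b
  T1 -> c

Fill CYK table bottom-up (cells [i..j] with 0 ≤ i ≤ j ≤ 1 only):
  T[0,0] 'b' = {A,S,T0}  orig:{A,S}
  T[1,1] 'b' = {A,S,T0}  orig:{A,S}
  T[0,1] 'bb' = {A,S}

Original NTs in T[0,1] deriving "bb": ["A", "S"]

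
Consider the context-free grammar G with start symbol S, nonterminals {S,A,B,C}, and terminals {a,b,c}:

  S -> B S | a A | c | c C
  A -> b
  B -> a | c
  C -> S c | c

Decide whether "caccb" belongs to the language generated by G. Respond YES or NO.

Convert to CNF:
  S -> B S | T0 C | T1 A | c
  A -> b
  B -> a | c
  C -> S T0 | c
  T0 -> c
  T1 -> a

Fill CYK table bottom-up:
  [0..0]={B,C,S,T0}  "c"  orig:{B,C,S}
  [1..1]={B,T1}  "a"  orig:{B}
  [2..2]={B,C,S,T0}  "c"  orig:{B,C,S}
  [3..3]={B,C,S,T0}  "c"  orig:{B,C,S}
  [4..4]={A}  "b"
  [0..1]=∅  "ca"
  [1..2]={S}  "ac"
  [2..3]={C,S}  "cc"
  [3..4]=∅  "cb"
  [0..2]={S}  "cac"
  [1..3]={C,S}  "acc"
  [2..4]=∅  "ccb"
  [0..3]={C,S}  "cacc"
  [1..4]=∅  "accb"
  [0..4]=∅  "caccb"

S ∉ T[0,4] ⇒ NO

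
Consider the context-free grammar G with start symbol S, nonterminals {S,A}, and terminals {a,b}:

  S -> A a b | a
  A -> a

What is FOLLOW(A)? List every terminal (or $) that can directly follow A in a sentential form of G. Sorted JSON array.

FIRST sets, iterate to fixpoint:
iter 1:
  A via A→a: +{a}
  S via S→A a b: +{a}
  FIRST(S)={a}  FIRST(A)={a}
iter 2: — fixpoint
  FIRST(S)={a}  FIRST(A)={a}

FOLLOW sets:
FOLLOW(S) := {$}
pass 1:
  S→A a b: FOLLOW(A) ⊇ FIRST(a) = {a}; new: +{a}
  S: {$}  A: {a}
pass 2: (no change)
  S: {$}  A: {a}

FOLLOW(A) = ["a"]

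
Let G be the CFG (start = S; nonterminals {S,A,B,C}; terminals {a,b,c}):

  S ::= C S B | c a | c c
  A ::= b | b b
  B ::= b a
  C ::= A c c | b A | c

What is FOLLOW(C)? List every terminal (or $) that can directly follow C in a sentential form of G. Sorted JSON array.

Compute FIRST by fixpoint:
[1]
  A via A→b: +{b}
  B via B→b a: +{b}
  C via C→A c c: +{b}
  C via C→c: +{c}
  S via S→C S B: +{b,c}
  FIRST(S)={b,c}  FIRST(A)={b}  FIRST(B)={b}  FIRST(C)={b,c}
[2] (no change)
  FIRST(S)={b,c}  FIRST(A)={b}  FIRST(B)={b}  FIRST(C)={b,c}

Compute FOLLOW by fixpoint:
seed FOLLOW(S) with $
iter 1:
  C→A c c: FOLLOW(A) ⊇ FIRST(c) = {c}; new: +{c}
  S→C S B: FOLLOW(C) ⊇ FIRST(S) = {b,c}; new: +{b,c}
  S→C S B: FOLLOW(S) ⊇ FIRST(B) = {b}; new: +{b}
  S→C S B: FOLLOW(B) ⊇ FOLLOW(S) ⊇ {$,b}; new: +{$,b}
  S: {$,b}  A: {c}  B: {$,b}  C: {b,c}
iter 2:
  C→b A: FOLLOW(A) ⊇ FOLLOW(C) ⊇ {b,c}; new: +{b}
  S: {$,b}  A: {b,c}  B: {$,b}  C: {b,c}
iter 3: — fixpoint
  S: {$,b}  A: {b,c}  B: {$,b}  C: {b,c}

FOLLOW(C) = ["b", "c"]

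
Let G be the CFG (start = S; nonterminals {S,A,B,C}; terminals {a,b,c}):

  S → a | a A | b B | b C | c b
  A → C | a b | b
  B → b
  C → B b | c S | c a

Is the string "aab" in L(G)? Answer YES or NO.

Convert to CNF:
  S -> T0 B | T0 C | T1 A | T2 T0 | a
  A -> B T0 | T1 T0 | T2 S | T2 T1 | b
  B -> b
  C -> B T0 | T2 S | T2 T1
  T0 -> b
  T1 -> a
  T2 -> c

Fill CYK table bottom-up:
  cell(0,0) a: {S,T1}  orig:{S}
  cell(1,1) a: {S,T1}  orig:{S}
  cell(2,2) b: {A,B,T0}  orig:{A,B}
  cell(0,1) aa: ∅
  cell(1,2) ab: {A,S}
  cell(0,2) aab: {S}

S ∈ T[0,2] ⇒ YES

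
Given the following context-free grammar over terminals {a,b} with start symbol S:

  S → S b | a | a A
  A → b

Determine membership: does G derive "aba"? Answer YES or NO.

Convert to CNF:
  S -> S T0 | T1 A | a
  A -> b
  T0 -> b
  T1 -> a

Fill CYK table bottom-up:
  [0..0]={S,T1}  "a"  orig:{S}
  [1..1]={A,T0}  "b"  orig:{A}
  [2..2]={S,T1}  "a"  orig:{S}
  [0..1]={S}  "ab"
  [1..2]=∅  "ba"
  [0..2]=∅  "aba"

S ∉ T[0,2] ⇒ NO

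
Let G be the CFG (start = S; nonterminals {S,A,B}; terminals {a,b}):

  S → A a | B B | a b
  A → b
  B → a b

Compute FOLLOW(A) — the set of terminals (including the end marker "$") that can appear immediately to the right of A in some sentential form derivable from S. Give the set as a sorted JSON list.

FIRST sets, iterate to fixpoint:
[1]
  A via A→b: +{b}
  B via B→a b: +{a}
  S via S→A a: +{b}
  S via S→B B: +{a}
  FIRST[S]={a,b}  FIRST[A]={b}  FIRST[B]={a}
[2] done
  FIRST[S]={a,b}  FIRST[A]={b}  FIRST[B]={a}

Compute FOLLOW by fixpoint:
seed FOLLOW(S) with $
[1]
  S→A a: FOLLOW(A) ⊇ FIRST(a) = {a}; new: +{a}
  S→B B: FOLLOW(B) ⊇ FIRST(B) = {a}; new: +{a}
  S→B B: FOLLOW(B) ⊇ FOLLOW(S) ⊇ {$}; new: +{$}
  FOLLOW(S)={$}  FOLLOW(A)={a}  FOLLOW(B)={$,a}
[2] — fixpoint
  FOLLOW(S)={$}  FOLLOW(A)={a}  FOLLOW(B)={$,a}

FOLLOW(A) = ["a"]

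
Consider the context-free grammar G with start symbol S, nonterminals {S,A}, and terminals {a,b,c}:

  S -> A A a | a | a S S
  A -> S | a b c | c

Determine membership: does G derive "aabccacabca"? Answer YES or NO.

Convert to CNF:
  S -> A X6 | T0 X7 | a
  A -> A X3 | T0 X4 | T0 X5 | a | c
  T0 -> a
  T1 -> b
  T2 -> c
  X3 -> A T0
  X4 -> S S
  X5 -> T1 T2
  X6 -> A T0
  X7 -> S S

Fill CYK table bottom-up:
  [0..0]={A,S,T0}  "a"  orig:{A,S}
  [1..1]={A,S,T0}  "a"  orig:{A,S}
  [2..2]={T1}  "b"  orig:{}
  [3..3]={A,T2}  "c"  orig:{A}
  [4..4]={A,T2}  "c"  orig:{A}
  [5..5]={A,S,T0}  "a"  orig:{A,S}
  [6..6]={A,T2}  "c"  orig:{A}
  [7..7]={A,S,T0}  "a"  orig:{A,S}
  [8..8]={T1}  "b"  orig:{}
  [9..9]={A,T2}  "c"  orig:{A}
  [10..10]={A,S,T0}  "a"  orig:{A,S}
  [0..1]={X3,X4,X6,X7}  "aa"  orig:{}
  [1..2]=∅  "ab"
  [2..3]={X5}  "bc"  orig:{}
  [3..4]=∅  "cc"
  [4..5]={X3,X6}  "ca"  orig:{}
  [5..6]=∅  "ac"
  [6..7]={X3,X6}  "ca"  orig:{}
  [7..8]=∅  "ab"
  [8..9]={X5}  "bc"  orig:{}
  [9..10]={X3,X6}  "ca"  orig:{}
  [0..2]=∅  "aab"
  [1..3]={A}  "abc"
  [2..4]=∅  "bcc"
  [3..5]={A,S}  "cca"
  [4..6]=∅  "cac"
  [5..7]={A,S}  "aca"
  [6..8]=∅  "cab"
  [7..9]={A}  "abc"
  [8..10]=∅  "bca"
  [0..3]=∅  "aabc"
  [1..4]=∅  "abcc"
  [2..5]=∅  "bcca"
  [3..6]=∅  "ccac"
  [4..7]=∅  "caca"
  [5..8]=∅  "acab"
  [6..9]=∅  "cabc"
  [7..10]={X3,X6}  "abca"  orig:{}
  [0..4]=∅  "aabcc"
  [1..5]={A,S}  "abcca"
  [2..6]=∅  "bccac"
  [3..7]={A,S}  "ccaca"
  [4..8]=∅  "cacab"
  [5..9]=∅  "acabc"
  [6..10]={A,S}  "cabca"
  [0..5]={X4,X7}  "aabcca"  orig:{}
  [1..6]=∅  "abccac"
  [2..7]=∅  "bccaca"
  [3..8]=∅  "ccacab"
  [4..9]=∅  "cacabc"
  [5..10]={X4,X7}  "acabca"  orig:{}
  [0..6]=∅  "aabccac"
  [1..7]={A,S}  "abccaca"
  [2..8]=∅  "bccacab"
  [3..9]=∅  "ccacabc"
  [4..10]=∅  "cacabca"
  [0..7]={X4,X7}  "aabccaca"  orig:{}
  [1..8]=∅  "abccacab"
  [2..9]=∅  "bccacabc"
  [3..10]={X4,X7}  "ccacabca"  orig:{}
  [0..8]=∅  "aabccacab"
  [1..9]=∅  "abccacabc"
  [2..10]=∅  "bccacabca"
  [0..9]=∅  "aabccacabc"
  [1..10]={X4,X7}  "abccacabca"  orig:{}
  [0..10]={A,S}  "aabccacabca"

S ∈ T[0,10] ⇒ YES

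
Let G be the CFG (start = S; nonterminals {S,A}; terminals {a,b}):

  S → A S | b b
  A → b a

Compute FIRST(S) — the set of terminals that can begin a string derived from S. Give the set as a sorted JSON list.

FIRST sets, iterate to fixpoint:
[1]
  A via A→b a: +{b}
  S via S→A S: +{b}
  FIRST(S)={b}  FIRST(A)={b}
[2] (stable)
  FIRST(S)={b}  FIRST(A)={b}

FIRST(S) = ["b"]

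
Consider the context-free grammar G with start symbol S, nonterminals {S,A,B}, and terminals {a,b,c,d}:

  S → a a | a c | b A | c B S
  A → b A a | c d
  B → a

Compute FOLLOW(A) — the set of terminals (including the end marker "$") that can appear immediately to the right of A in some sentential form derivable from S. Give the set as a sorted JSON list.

FIRST sets, iterate to fixpoint:
[1]
  A via A→b A a: +{b}
  A via A→c d: +{c}
  B via B→a: +{a}
  S via S→a a: +{a}
  S via S→b A: +{b}
  S via S→c B S: +{c}
  FIRST[S]={a,b,c}  FIRST[A]={b,c}  FIRST[B]={a}
[2] (no change)
  FIRST[S]={a,b,c}  FIRST[A]={b,c}  FIRST[B]={a}

FOLLOW sets:
initialize: $ ∈ FOLLOW(S)
iter 1:
  A→b A a: FOLLOW(A) ⊇ FIRST(a) = {a}; new: +{a}
  S→b A: FOLLOW(A) ⊇ FOLLOW(S) ⊇ {$}; new: +{$}
  S→c B S: FOLLOW(B) ⊇ FIRST(S) = {a,b,c}; new: +{a,b,c}
  FOLLOW(S)={$}  FOLLOW(A)={$,a}  FOLLOW(B)={a,b,c}
iter 2: (no change)
  FOLLOW(S)={$}  FOLLOW(A)={$,a}  FOLLOW(B)={a,b,c}

FOLLOW(A) = ["$", "a"]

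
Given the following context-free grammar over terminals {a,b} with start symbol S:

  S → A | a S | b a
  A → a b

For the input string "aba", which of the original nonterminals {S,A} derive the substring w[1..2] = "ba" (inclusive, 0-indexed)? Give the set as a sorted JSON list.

Convert to CNF:
  S -> T0 S | T0 T1 | T1 T0
  A -> T0 T1
  T0 -> a
  T1 -> b

Fill CYK table bottom-up, restricted to cells inside w[1..2]:
  [1..1]={T1}  "b"  orig:{}
  [2..2]={T0}  "a"  orig:{}
  [1..2]={S}  "ba"

Original NTs in T[1,2] deriving "ba": ["S"]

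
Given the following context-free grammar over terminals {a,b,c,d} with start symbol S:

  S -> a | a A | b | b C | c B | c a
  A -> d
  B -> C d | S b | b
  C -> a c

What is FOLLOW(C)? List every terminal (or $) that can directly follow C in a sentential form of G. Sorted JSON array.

FIRST iteration:
round 1:
  A via A→d: +{d}
  B via B→b: +{b}
  C via C→a c: +{a}
  S via S→a: +{a}
  S via S→b: +{b}
  S via S→c B: +{c}
  S: {a,b,c}  A: {d}  B: {b}  C: {a}
round 2:
  B via B→C d: +{a}
  B via B→S b: +{c}
  S: {a,b,c}  A: {d}  B: {a,b,c}  C: {a}
round 3: — fixpoint
  S: {a,b,c}  A: {d}  B: {a,b,c}  C: {a}

FOLLOW sets:
initialize: $ ∈ FOLLOW(S)
pass 1:
  B→C d: FOLLOW(C) ⊇ FIRST(d) = {d}; new: +{d}
  B→S b: FOLLOW(S) ⊇ FIRST(b) = {b}; new: +{b}
  S→a A: FOLLOW(A) ⊇ FOLLOW(S) ⊇ {$,b}; new: +{$,b}
  S→b C: FOLLOW(C) ⊇ FOLLOW(S) ⊇ {$,b}; new: +{$,b}
  S→c B: FOLLOW(B) ⊇ FOLLOW(S) ⊇ {$,b}; new: +{$,b}
  FOLLOW(S)={$,b}  FOLLOW(A)={$,b}  FOLLOW(B)={$,b}  FOLLOW(C)={$,b,d}
pass 2: done
  FOLLOW(S)={$,b}  FOLLOW(A)={$,b}  FOLLOW(B)={$,b}  FOLLOW(C)={$,b,d}

FOLLOW(C) = ["$", "b", "d"]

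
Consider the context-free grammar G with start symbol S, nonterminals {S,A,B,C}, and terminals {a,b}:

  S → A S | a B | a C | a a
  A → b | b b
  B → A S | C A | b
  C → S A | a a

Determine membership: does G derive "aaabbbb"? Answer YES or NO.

Convert to CNF:
  S -> A S | T1 B | T1 C | T1 T1
  A -> T0 T0 | b
  B -> A S | C A | b
  C -> S A | T1 T1
  T0 -> b
  T1 -> a

CYK table (by increasing span):
  T[0,0] 'a' = {T1}  orig:{}
  T[1,1] 'a' = {T1}  orig:{}
  T[2,2] 'a' = {T1}  orig:{}
  T[3,3] 'b' = {A,B,T0}  orig:{A,B}
  T[4,4] 'b' = {A,B,T0}  orig:{A,B}
  T[5,5] 'b' = {A,B,T0}  orig:{A,B}
  T[6,6] 'b' = {A,B,T0}  orig:{A,B}
  T[0,1] 'aa' = {C,S}
  T[1,2] 'aa' = {C,S}
  T[2,3] 'ab' = {S}
  T[3,4] 'bb' = {A}
  T[4,5] 'bb' = {A}
  T[5,6] 'bb' = {A}
  T[0,2] 'aaa' = {S}
  T[1,3] 'aab' = {B,C}
  T[2,4] 'abb' = {C}
  T[3,5] 'bbb' = ∅
  T[4,6] 'bbb' = ∅
  T[0,3] 'aaab' = {C,S}
  T[1,4] 'aabb' = {B,C,S}
  T[2,5] 'abbb' = {B,C}
  T[3,6] 'bbbb' = ∅
  T[0,4] 'aaabb' = {B,C,S}
  T[1,5] 'aabbb' = {B,C,S}
  T[2,6] 'abbbb' = {B}
  T[0,5] 'aaabbb' = {B,C,S}
  T[1,6] 'aabbbb' = {B,C,S}
  T[0,6] 'aaabbbb' = {B,C,S}

S ∈ T[0,6] ⇒ YES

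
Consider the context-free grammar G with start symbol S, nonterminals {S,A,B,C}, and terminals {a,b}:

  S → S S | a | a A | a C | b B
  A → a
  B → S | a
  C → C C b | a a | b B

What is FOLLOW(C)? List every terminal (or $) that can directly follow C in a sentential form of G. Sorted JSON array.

FIRST iteration:
[1]
  A via A→a: +{a}
  B via B→a: +{a}
  C via C→a a: +{a}
  C via C→b B: +{b}
  S via S→a: +{a}
  S via S→b B: +{b}
  FIRST(S)={a,b}  FIRST(A)={a}  FIRST(B)={a}  FIRST(C)={a,b}
[2]
  B via B→S: +{b}
  FIRST(S)={a,b}  FIRST(A)={a}  FIRST(B)={a,b}  FIRST(C)={a,b}
[3] (no change)
  FIRST(S)={a,b}  FIRST(A)={a}  FIRST(B)={a,b}  FIRST(C)={a,b}

FOLLOW sets:
initialize: $ ∈ FOLLOW(S)
iter 1:
  C→C C b: FOLLOW(C) ⊇ FIRST(C) = {a,b}; new: +{a,b}
  C→b B: FOLLOW(B) ⊇ FOLLOW(C) ⊇ {a,b}; new: +{a,b}
  S→S S: FOLLOW(S) ⊇ FIRST(S) = {a,b}; new: +{a,b}
  S→a A: FOLLOW(A) ⊇ FOLLOW(S) ⊇ {$,a,b}; new: +{$,a,b}
  S→a C: FOLLOW(C) ⊇ FOLLOW(S) ⊇ {$,a,b}; new: +{$}
  S→b B: FOLLOW(B) ⊇ FOLLOW(S) ⊇ {$,a,b}; new: +{$}
  FOLLOW(S)={$,a,b}  FOLLOW(A)={$,a,b}  FOLLOW(B)={$,a,b}  FOLLOW(C)={$,a,b}
iter 2: (stable)
  FOLLOW(S)={$,a,b}  FOLLOW(A)={$,a,b}  FOLLOW(B)={$,a,b}  FOLLOW(C)={$,a,b}

FOLLOW(C) = ["$", "a", "b"]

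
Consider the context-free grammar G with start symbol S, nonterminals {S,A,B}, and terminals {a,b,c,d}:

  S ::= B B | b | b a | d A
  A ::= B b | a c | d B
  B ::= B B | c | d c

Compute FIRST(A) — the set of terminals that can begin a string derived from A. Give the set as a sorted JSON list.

FIRST iteration:
iter 1:
  A via A→a c: +{a}
  A via A→d B: +{d}
  B via B→c: +{c}
  B via B→d c: +{d}
  S via S→B B: +{c,d}
  S via S→b: +{b}
  S: {b,c,d}  A: {a,d}  B: {c,d}
iter 2:
  A via A→B b: +{c}
  S: {b,c,d}  A: {a,c,d}  B: {c,d}
iter 3: (stable)
  S: {b,c,d}  A: {a,c,d}  B: {c,d}

FIRST(A) = ["a", "c", "d"]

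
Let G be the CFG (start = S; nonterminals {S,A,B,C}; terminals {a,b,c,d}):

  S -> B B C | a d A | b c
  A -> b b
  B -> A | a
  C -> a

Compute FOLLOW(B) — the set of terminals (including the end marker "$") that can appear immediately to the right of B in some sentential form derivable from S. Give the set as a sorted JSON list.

Compute FIRST by fixpoint:
round 1:
  A via A→b b: +{b}
  B via B→A: +{b}
  B via B→a: +{a}
  C via C→a: +{a}
  S via S→B B C: +{a,b}
  FIRST[S]={a,b}  FIRST[A]={b}  FIRST[B]={a,b}  FIRST[C]={a}
round 2: done
  FIRST[S]={a,b}  FIRST[A]={b}  FIRST[B]={a,b}  FIRST[C]={a}

FOLLOW iteration:
FOLLOW(S) := {$}
round 1:
  S→B B C: FOLLOW(B) ⊇ FIRST(B) = {a,b}; new: +{a,b}
  S→B B C: FOLLOW(C) ⊇ FOLLOW(S) ⊇ {$}; new: +{$}
  S→a d A: FOLLOW(A) ⊇ FOLLOW(S) ⊇ {$}; new: +{$}
  FOLLOW[S]={$}  FOLLOW[A]={$}  FOLLOW[B]={a,b}  FOLLOW[C]={$}
round 2:
  B→A: FOLLOW(A) ⊇ FOLLOW(B) ⊇ {a,b}; new: +{a,b}
  FOLLOW[S]={$}  FOLLOW[A]={$,a,b}  FOLLOW[B]={a,b}  FOLLOW[C]={$}
round 3: done
  FOLLOW[S]={$}  FOLLOW[A]={$,a,b}  FOLLOW[B]={a,b}  FOLLOW[C]={$}

FOLLOW(B) = ["a", "b"]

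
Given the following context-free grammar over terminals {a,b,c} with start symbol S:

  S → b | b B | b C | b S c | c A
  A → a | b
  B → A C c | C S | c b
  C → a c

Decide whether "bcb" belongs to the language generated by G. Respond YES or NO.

Convert to CNF:
  S -> T0 A | T1 B | T1 C | T1 X4 | b
  A -> a | b
  B -> A X3 | C S | T0 T1
  C -> T2 T0
  T0 -> c
  T1 -> b
  T2 -> a
  X3 -> C T0
  X4 -> S T0

CYK fill:
  T[0,0] 'b' = {A,S,T1}  orig:{A,S}
  T[1,1] 'c' = {T0}  orig:{}
  T[2,2] 'b' = {A,S,T1}  orig:{A,S}
  T[0,1] 'bc' = {X4}  orig:{}
  T[1,2] 'cb' = {B,S}
  T[0,2] 'bcb' = {S}

S ∈ T[0,2] ⇒ YES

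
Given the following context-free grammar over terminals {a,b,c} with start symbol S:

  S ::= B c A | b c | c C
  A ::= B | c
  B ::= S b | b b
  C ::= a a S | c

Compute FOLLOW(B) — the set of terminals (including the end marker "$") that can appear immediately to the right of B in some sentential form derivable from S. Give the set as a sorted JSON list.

FIRST sets, iterate to fixpoint:
iter 1:
  A via A→c: +{c}
  B via B→b b: +{b}
  C via C→a a S: +{a}
  C via C→c: +{c}
  S via S→B c A: +{b}
  S via S→c C: +{c}
  FIRST(S)={b,c}  FIRST(A)={c}  FIRST(B)={b}  FIRST(C)={a,c}
iter 2:
  A via A→B: +{b}
  B via B→S b: +{c}
  FIRST(S)={b,c}  FIRST(A)={b,c}  FIRST(B)={b,c}  FIRST(C)={a,c}
iter 3: done
  FIRST(S)={b,c}  FIRST(A)={b,c}  FIRST(B)={b,c}  FIRST(C)={a,c}

FOLLOW sets:
FOLLOW(S) := {$}
round 1:
  B→S b: FOLLOW(S) ⊇ FIRST(b) = {b}; new: +{b}
  S→B c A: FOLLOW(B) ⊇ FIRST(c) = {c}; new: +{c}
  S→B c A: FOLLOW(A) ⊇ FOLLOW(S) ⊇ {$,b}; new: +{$,b}
  S→c C: FOLLOW(C) ⊇ FOLLOW(S) ⊇ {$,b}; new: +{$,b}
  S: {$,b}  A: {$,b}  B: {c}  C: {$,b}
round 2:
  A→B: FOLLOW(B) ⊇ FOLLOW(A) ⊇ {$,b}; new: +{$,b}
  S: {$,b}  A: {$,b}  B: {$,b,c}  C: {$,b}
round 3: — fixpoint
  S: {$,b}  A: {$,b}  B: {$,b,c}  C: {$,b}

FOLLOW(B) = ["$", "b", "c"]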